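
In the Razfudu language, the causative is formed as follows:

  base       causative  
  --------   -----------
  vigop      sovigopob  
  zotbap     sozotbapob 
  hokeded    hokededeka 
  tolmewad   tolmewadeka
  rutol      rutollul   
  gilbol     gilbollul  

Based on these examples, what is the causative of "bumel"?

zotbap and tolmewad both have last vowel 'a' yet inflect differently (sozotbapob, tolmewadeka), so the last vowel is not what conditions the rule; the final letter is.
"bumel" ends in -l. The stems ending in -l (rutol → rutollul, gilbol → gilbollul) double the final consonant and add -ul.
The other patterns: stems ending in -p add so- … -ob around the stem; stems ending in -d add -eka.
So bumel → bumellul.

bumellul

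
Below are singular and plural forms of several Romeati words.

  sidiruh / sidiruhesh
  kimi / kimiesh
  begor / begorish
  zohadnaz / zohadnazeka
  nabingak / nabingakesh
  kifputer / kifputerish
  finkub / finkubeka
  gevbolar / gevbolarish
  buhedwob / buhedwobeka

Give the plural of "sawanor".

sawanorish

buhedwob and begor both have last vowel 'o' yet inflect differently (buhedwobeka, begorish), so the last vowel is not what conditions the rule; the final letter is.
"sawanor" ends in -r. The stems ending in -r (begor → begorish, kifputer → kifputerish, gevbolar → gevbolarish) add -ish.
So sawanor → sawanorish.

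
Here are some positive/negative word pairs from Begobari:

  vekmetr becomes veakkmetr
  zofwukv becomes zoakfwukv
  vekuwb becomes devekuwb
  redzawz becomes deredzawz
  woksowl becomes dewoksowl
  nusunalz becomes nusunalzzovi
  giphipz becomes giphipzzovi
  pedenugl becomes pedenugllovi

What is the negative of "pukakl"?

redzawz and nusunalz both end in -z yet inflect differently (deredzawz, nusunalzzovi), so the final letter is not what conditions the rule; the second-to-last letter is.
"pukakl" has second-to-last letter 'k'. The one such stem in the data (zofwukv → zoakfwukv) inserts -ak- after the first vowel (as does vekmetr), so the same rule applies.
The other patterns: stems whose second-to-last letter is 'w' add the prefix de-; stems whose second-to-last letter is 'g', 'l' or 'p' double the final consonant and add -ovi.
So pukakl → puakkakl.

puakkakl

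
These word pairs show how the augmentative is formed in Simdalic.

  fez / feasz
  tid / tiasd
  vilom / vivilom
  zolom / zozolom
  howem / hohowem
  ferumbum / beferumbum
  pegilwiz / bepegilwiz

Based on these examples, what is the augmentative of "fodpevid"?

befodpevid

vilom and ferumbum both end in -m yet inflect differently (vivilom, beferumbum), so the final letter is not what conditions the rule; the number of vowels is.
"fodpevid" has 3 vowels. The stems with 3 vowels (ferumbum → beferumbum, pegilwiz → bepegilwiz) add the prefix be-.
So fodpevid → befodpevid.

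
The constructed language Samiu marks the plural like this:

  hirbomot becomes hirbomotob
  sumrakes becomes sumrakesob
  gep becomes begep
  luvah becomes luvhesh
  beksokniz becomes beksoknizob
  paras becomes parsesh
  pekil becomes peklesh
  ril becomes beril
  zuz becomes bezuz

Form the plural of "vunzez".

"vunzez" has 2 vowels. The stems with 2 vowels (paras → parsesh, luvah → luvhesh, pekil → peklesh) delete the last vowel and add -esh.
The other patterns: stems with 1 vowel add the prefix be-; stems with 3 vowels add -ob.
So vunzez → vunzzesh.

vunzzesh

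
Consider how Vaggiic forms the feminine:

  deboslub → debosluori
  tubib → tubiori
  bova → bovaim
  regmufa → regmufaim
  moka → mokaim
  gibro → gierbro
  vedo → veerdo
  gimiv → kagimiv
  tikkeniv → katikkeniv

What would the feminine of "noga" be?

tubib and gimiv both have last vowel 'i' yet inflect differently (tubiori, kagimiv), so the last vowel is not what conditions the rule; the final letter is.
"noga" ends in -a. The stems ending in -a (bova → bovaim, regmufa → regmufaim, moka → mokaim) add -im.
The other patterns: stems ending in -b drop the final letter and add -ori; stems ending in -o insert -er- after the first vowel; stems ending in -v add the prefix ka-.
So noga → nogaim.

nogaim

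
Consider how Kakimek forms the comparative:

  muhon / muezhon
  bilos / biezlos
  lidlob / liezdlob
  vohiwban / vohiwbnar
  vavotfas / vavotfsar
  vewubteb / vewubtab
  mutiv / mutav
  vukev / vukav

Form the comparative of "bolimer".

bolimar

muhon and vohiwban both end in -n yet inflect differently (muezhon, vohiwbnar), so the final letter is not what conditions the rule; the last vowel is.
"bolimer" has last vowel 'e'. The stems whose last vowel is 'e' (vewubteb → vewubtab, vukev → vukav) change the last vowel to 'a'.
The other patterns: stems whose last vowel is 'o' insert -ez- after the first vowel; stems whose last vowel is 'a' delete the last vowel and add -ar.
So bolimer → bolimar.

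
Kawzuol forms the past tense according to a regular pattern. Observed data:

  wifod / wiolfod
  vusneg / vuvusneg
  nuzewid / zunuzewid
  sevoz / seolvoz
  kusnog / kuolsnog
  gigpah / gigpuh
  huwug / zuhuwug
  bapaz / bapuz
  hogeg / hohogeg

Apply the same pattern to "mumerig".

zumumerig

bapaz and sevoz both end in -z yet inflect differently (bapuz, seolvoz), so the final letter is not what conditions the rule; the last vowel is.
"mumerig" has last vowel 'i'. The one such stem in the data (nuzewid → zunuzewid) adds the prefix zu-, so the same rule applies.
The other patterns: stems whose last vowel is 'e' repeat the first consonant+vowel as a prefix; stems whose last vowel is 'a' change the last vowel to 'u'; stems whose last vowel is 'o' insert -ol- after the first vowel.
So mumerig → zumumerig.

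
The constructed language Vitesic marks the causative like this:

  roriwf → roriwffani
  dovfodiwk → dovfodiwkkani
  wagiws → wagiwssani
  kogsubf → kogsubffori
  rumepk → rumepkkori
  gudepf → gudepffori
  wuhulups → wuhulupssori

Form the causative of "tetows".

tetowssani

roriwf and kogsubf both end in -f yet inflect differently (roriwffani, kogsubffori), so the final letter is not what conditions the rule; the second-to-last letter is.
"tetows" has second-to-last letter 'w'. The stems whose second-to-last letter is 'w' (roriwf → roriwffani, dovfodiwk → dovfodiwkkani, wagiws → wagiwssani) double the final consonant and add -ani.
So tetows → tetowssani.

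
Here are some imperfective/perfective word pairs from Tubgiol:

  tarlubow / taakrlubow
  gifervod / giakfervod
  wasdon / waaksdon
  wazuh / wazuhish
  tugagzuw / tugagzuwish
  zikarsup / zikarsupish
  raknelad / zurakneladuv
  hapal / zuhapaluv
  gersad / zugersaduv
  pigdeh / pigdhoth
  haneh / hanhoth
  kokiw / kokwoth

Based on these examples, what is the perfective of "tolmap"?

zutolmapuv

"tolmap" has last vowel 'a'. The stems whose last vowel is 'a' (raknelad → zurakneladuv, hapal → zuhapaluv, gersad → zugersaduv) add zu- … -uv around the stem.
The other patterns: stems whose last vowel is 'o' insert -ak- after the first vowel; stems whose last vowel is 'u' add -ish; stems whose last vowel is 'e' or 'i' delete the last vowel and add -oth.
So tolmap → zutolmapuv.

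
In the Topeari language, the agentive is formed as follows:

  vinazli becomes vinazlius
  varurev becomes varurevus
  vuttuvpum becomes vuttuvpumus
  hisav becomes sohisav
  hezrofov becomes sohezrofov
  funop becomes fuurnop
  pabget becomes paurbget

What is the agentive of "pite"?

varurev and hisav both end in -v yet inflect differently (varurevus, sohisav), so the final letter is not what conditions the rule; the first letter is.
"pite" begins with p-. The one such stem in the data (pabget → paurbget) inserts -ur- after the first vowel (as does funop), so the same rule applies.
So pite → piurte.

piurte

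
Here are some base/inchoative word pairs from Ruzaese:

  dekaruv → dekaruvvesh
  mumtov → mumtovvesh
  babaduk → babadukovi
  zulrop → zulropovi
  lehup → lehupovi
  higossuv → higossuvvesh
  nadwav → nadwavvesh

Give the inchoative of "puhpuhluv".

puhpuhluvvesh

dekaruv and babaduk both have last vowel 'u' yet inflect differently (dekaruvvesh, babadukovi), so the last vowel is not what conditions the rule; the final letter is.
"puhpuhluv" ends in -v. The stems ending in -v (dekaruv → dekaruvvesh, higossuv → higossuvvesh, nadwav → nadwavvesh) double the final consonant and add -esh.
The other pattern: stems ending in -k or -p add -ovi.
So puhpuhluv → puhpuhluvvesh.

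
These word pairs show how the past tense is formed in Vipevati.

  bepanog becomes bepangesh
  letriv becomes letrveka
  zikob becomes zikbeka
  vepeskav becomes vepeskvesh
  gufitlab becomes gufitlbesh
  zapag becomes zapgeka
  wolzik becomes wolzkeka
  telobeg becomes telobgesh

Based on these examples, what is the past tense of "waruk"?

warkeka

zapag and telobeg both end in -g yet inflect differently (zapgeka, telobgesh), so the final letter is not what conditions the rule; the number of vowels is.
"waruk" has 2 vowels. The stems with 2 vowels (letriv → letrveka, zapag → zapgeka, wolzik → wolzkeka) delete the last vowel and add -eka.
The other pattern: stems with 3 vowels delete the last vowel and add -esh.
So waruk → warkeka.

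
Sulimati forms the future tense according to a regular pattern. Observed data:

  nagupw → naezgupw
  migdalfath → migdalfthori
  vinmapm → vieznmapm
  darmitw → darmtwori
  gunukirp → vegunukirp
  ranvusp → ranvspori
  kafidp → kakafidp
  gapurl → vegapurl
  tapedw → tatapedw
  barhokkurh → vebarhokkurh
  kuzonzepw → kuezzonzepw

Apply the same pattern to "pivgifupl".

"pivgifupl" has second-to-last letter 'p'. The stems whose second-to-last letter is 'p' (nagupw → naezgupw, kuzonzepw → kuezzonzepw, vinmapm → vieznmapm) insert -ez- after the first vowel.
The other patterns: stems whose second-to-last letter is 'r' add the prefix ve-; stems whose second-to-last letter is 'd' repeat the first consonant+vowel as a prefix; stems whose second-to-last letter is 's' or 't' delete the last vowel and add -ori.
So pivgifupl → piezvgifupl.

piezvgifupl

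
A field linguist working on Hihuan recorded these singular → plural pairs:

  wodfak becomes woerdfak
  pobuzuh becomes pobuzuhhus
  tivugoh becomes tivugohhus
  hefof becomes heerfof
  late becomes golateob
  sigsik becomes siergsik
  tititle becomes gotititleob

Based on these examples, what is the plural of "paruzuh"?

paruzuhhus

tivugoh and hefof both have last vowel 'o' yet inflect differently (tivugohhus, heerfof), so the last vowel is not what conditions the rule; the final letter is.
"paruzuh" ends in -h. The stems ending in -h (tivugoh → tivugohhus, pobuzuh → pobuzuhhus) double the final consonant and add -us.
The other patterns: stems ending in -e add go- … -ob around the stem; stems ending in -f or -k insert -er- after the first vowel.
So paruzuh → paruzuhhus.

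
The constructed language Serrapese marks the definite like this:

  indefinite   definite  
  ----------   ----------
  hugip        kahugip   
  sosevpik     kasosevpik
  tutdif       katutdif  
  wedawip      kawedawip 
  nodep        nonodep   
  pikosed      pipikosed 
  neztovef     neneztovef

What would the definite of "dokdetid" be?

hugip and nodep both end in -p yet inflect differently (kahugip, nonodep), so the final letter is not what conditions the rule; the last vowel is.
"dokdetid" has last vowel 'i'. The stems whose last vowel is 'i' (hugip → kahugip, sosevpik → kasosevpik, tutdif → katutdif) add the prefix ka-.
So dokdetid → kadokdetid.

kadokdetid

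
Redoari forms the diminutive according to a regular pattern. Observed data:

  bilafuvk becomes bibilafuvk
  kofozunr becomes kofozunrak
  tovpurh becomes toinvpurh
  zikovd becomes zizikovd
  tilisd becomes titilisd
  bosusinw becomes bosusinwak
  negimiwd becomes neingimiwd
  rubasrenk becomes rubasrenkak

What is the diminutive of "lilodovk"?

lililodovk

"lilodovk" has second-to-last letter 'v'. The stems whose second-to-last letter is 'v' (zikovd → zizikovd, bilafuvk → bibilafuvk) repeat the first consonant+vowel as a prefix.
The other patterns: stems whose second-to-last letter is 'r' or 'w' insert -in- after the first vowel; stems whose second-to-last letter is 'n' add -ak.
So lilodovk → lililodovk.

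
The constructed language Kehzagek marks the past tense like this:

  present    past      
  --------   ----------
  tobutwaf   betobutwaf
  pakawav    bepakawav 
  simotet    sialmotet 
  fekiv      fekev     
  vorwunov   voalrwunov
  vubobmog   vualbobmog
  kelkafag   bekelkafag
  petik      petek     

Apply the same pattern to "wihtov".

pakawav and fekiv both end in -v yet inflect differently (bepakawav, fekev), so the final letter is not what conditions the rule; the last vowel is.
"wihtov" has last vowel 'o'. The stems whose last vowel is 'o' (vubobmog → vualbobmog, vorwunov → voalrwunov) insert -al- after the first vowel.
So wihtov → wialhtov.

wialhtov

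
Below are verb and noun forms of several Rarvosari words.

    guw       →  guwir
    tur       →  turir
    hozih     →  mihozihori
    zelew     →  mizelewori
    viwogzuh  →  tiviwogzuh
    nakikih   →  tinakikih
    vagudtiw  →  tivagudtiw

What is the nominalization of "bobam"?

guw and zelew both end in -w yet inflect differently (guwir, mizelewori), so the final letter is not what conditions the rule; the number of vowels is.
"bobam" has 2 vowels. The stems with 2 vowels (hozih → mihozihori, zelew → mizelewori) add mi- … -ori around the stem.
So bobam → mibobamori.

mibobamori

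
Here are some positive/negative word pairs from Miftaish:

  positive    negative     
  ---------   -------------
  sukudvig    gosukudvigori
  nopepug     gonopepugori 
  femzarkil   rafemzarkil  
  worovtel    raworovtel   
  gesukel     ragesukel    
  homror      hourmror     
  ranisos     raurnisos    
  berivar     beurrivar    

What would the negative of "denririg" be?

sukudvig and femzarkil both have last vowel 'i' yet inflect differently (gosukudvigori, rafemzarkil), so the last vowel is not what conditions the rule; the final letter is.
"denririg" ends in -g. The stems ending in -g (sukudvig → gosukudvigori, nopepug → gonopepugori) add go- … -ori around the stem.
The other patterns: stems ending in -l add the prefix ra-; stems ending in -r or -s insert -ur- after the first vowel.
So denririg → godenririgori.

godenririgori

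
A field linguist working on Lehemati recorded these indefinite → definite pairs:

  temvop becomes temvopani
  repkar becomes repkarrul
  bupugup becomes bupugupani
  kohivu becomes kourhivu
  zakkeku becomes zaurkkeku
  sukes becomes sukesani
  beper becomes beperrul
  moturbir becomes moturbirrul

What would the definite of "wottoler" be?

beper and sukes both have last vowel 'e' yet inflect differently (beperrul, sukesani), so the last vowel is not what conditions the rule; the final letter is.
"wottoler" ends in -r. The stems ending in -r (moturbir → moturbirrul, beper → beperrul, repkar → repkarrul) double the final consonant and add -ul.
So wottoler → wottolerrul.

wottolerrul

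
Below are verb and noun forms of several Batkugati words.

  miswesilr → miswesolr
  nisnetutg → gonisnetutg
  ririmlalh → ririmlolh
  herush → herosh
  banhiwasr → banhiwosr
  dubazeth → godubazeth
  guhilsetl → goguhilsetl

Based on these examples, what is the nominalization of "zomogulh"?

dubazeth and herush both end in -h yet inflect differently (godubazeth, herosh), so the final letter is not what conditions the rule; the second-to-last letter is.
"zomogulh" has second-to-last letter 'l'. The stems whose second-to-last letter is 'l' (ririmlalh → ririmlolh, miswesilr → miswesolr) change the last vowel to 'o'.
The other pattern: stems whose second-to-last letter is 't' add the prefix go-.
So zomogulh → zomogolh.

zomogolh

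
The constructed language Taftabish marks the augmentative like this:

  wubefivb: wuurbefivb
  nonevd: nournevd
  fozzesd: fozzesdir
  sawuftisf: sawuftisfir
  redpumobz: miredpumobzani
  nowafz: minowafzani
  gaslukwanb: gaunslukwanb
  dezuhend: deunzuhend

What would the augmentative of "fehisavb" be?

feurhisavb

nonevd and fozzesd both end in -d yet inflect differently (nournevd, fozzesdir), so the final letter is not what conditions the rule; the second-to-last letter is.
"fehisavb" has second-to-last letter 'v'. The stems whose second-to-last letter is 'v' (wubefivb → wuurbefivb, nonevd → nournevd) insert -ur- after the first vowel.
The other patterns: stems whose second-to-last letter is 's' add -ir; stems whose second-to-last letter is 'b' or 'f' add mi- … -ani around the stem; stems whose second-to-last letter is 'n' insert -un- after the first vowel.
So fehisavb → feurhisavb.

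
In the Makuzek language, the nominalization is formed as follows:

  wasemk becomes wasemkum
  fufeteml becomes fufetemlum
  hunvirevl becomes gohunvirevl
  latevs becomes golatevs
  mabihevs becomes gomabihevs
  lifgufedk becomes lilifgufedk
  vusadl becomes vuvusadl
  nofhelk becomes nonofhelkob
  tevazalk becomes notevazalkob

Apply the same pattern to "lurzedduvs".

"lurzedduvs" has second-to-last letter 'v'. The stems whose second-to-last letter is 'v' (hunvirevl → gohunvirevl, latevs → golatevs, mabihevs → gomabihevs) add the prefix go-.
The other patterns: stems whose second-to-last letter is 'm' add -um; stems whose second-to-last letter is 'd' repeat the first consonant+vowel as a prefix; stems whose second-to-last letter is 'l' add no- … -ob around the stem.
So lurzedduvs → golurzedduvs.

golurzedduvs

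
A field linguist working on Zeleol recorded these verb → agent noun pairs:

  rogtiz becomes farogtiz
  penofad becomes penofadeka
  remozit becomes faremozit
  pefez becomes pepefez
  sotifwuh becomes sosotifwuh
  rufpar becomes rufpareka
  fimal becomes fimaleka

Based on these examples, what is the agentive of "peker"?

rogtiz and pefez both end in -z yet inflect differently (farogtiz, pepefez), so the final letter is not what conditions the rule; the last vowel is.
"peker" has last vowel 'e'. The one such stem in the data (pefez → pepefez) repeats the first consonant+vowel as a prefix (as does sotifwuh), so the same rule applies.
The other patterns: stems whose last vowel is 'a' add -eka; stems whose last vowel is 'i' add the prefix fa-.
So peker → pepeker.

pepeker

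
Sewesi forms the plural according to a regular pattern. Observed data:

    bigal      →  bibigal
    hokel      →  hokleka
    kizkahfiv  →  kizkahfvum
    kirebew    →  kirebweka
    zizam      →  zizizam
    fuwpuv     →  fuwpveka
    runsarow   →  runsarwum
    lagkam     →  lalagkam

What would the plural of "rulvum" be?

rulvmeka

bigal and hokel both end in -l yet inflect differently (bibigal, hokleka), so the final letter is not what conditions the rule; the last vowel is.
"rulvum" has last vowel 'u'. The one such stem in the data (fuwpuv → fuwpveka) deletes the last vowel and adds -eka (as do hokel, kirebew), so the same rule applies.
The other patterns: stems whose last vowel is 'a' repeat the first consonant+vowel as a prefix; stems whose last vowel is 'i' or 'o' delete the last vowel and add -um.
So rulvum → rulvmeka.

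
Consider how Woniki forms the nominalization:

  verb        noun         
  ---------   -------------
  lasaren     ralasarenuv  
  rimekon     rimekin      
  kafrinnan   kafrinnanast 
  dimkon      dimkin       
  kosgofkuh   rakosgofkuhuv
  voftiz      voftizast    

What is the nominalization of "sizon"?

sizin

lasaren and rimekon both end in -n yet inflect differently (ralasarenuv, rimekin), so the final letter is not what conditions the rule; the last vowel is.
"sizon" has last vowel 'o'. The stems whose last vowel is 'o' (rimekon → rimekin, dimkon → dimkin) change the last vowel to 'i'.
The other patterns: stems whose last vowel is 'e' or 'u' add ra- … -uv around the stem; stems whose last vowel is 'a' or 'i' add -ast.
So sizon → sizin.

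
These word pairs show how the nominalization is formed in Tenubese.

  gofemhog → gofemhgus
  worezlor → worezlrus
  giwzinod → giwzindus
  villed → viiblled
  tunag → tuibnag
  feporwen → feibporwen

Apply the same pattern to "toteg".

toibteg

"toteg" has last vowel 'e'. The stems whose last vowel is 'e' (villed → viiblled, feporwen → feibporwen) insert -ib- after the first vowel.
So toteg → toibteg.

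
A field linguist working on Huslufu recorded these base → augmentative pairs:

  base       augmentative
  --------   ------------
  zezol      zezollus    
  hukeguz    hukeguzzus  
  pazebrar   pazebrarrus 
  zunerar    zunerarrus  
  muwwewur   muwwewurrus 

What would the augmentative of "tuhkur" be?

Every pair shown (zezol → zezollus, hukeguz → hukeguzzus, pazebrar → pazebrarrus, …) follows the same rule: double the final consonant and add -us.
So tuhkur → tuhkurrus.

tuhkurrus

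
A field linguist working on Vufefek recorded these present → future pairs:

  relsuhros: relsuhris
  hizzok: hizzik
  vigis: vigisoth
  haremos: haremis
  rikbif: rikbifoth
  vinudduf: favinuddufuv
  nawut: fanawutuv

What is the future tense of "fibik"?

fibikoth

haremos and vigis both end in -s yet inflect differently (haremis, vigisoth), so the final letter is not what conditions the rule; the last vowel is.
"fibik" has last vowel 'i'. The stems whose last vowel is 'i' (vigis → vigisoth, rikbif → rikbifoth) add -oth.
So fibik → fibikoth.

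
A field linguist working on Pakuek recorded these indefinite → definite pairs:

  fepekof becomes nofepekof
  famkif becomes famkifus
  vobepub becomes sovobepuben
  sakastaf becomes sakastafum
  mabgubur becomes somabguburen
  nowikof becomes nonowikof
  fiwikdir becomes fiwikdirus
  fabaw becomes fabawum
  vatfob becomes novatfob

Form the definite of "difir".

fiwikdir and mabgubur both end in -r yet inflect differently (fiwikdirus, somabguburen), so the final letter is not what conditions the rule; the last vowel is.
"difir" has last vowel 'i'. The stems whose last vowel is 'i' (fiwikdir → fiwikdirus, famkif → famkifus) add -us.
So difir → difirus.

difirus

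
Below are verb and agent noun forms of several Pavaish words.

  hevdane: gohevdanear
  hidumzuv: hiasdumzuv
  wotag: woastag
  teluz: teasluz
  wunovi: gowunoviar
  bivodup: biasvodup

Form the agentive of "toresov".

hevdane and hidumzuv both begin with h- yet inflect differently (gohevdanear, hiasdumzuv), so the first letter is not what conditions the rule; whether the stem ends in a vowel or a consonant is.
"toresov" ends in a consonant. The stems ending in a consonant (bivodup → biasvodup, hidumzuv → hiasdumzuv, teluz → teasluz) insert -as- after the first vowel.
The other pattern: stems ending in a vowel add go- … -ar around the stem.
So toresov → toasresov.

toasresov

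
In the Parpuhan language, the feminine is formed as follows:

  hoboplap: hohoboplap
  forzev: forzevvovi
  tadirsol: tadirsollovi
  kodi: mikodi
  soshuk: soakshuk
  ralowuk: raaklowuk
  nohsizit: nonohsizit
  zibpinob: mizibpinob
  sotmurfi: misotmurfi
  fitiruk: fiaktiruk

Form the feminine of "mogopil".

nohsizit and sotmurfi both have last vowel 'i' yet inflect differently (nonohsizit, misotmurfi), so the last vowel is not what conditions the rule; the final letter is.
"mogopil" ends in -l. The one such stem in the data (tadirsol → tadirsollovi) doubles the final consonant and adds -ovi (as does forzev), so the same rule applies.
The other patterns: stems ending in -k insert -ak- after the first vowel; stems ending in -p or -t repeat the first consonant+vowel as a prefix; stems ending in -b or -i add the prefix mi-.
So mogopil → mogopillovi.

mogopillovi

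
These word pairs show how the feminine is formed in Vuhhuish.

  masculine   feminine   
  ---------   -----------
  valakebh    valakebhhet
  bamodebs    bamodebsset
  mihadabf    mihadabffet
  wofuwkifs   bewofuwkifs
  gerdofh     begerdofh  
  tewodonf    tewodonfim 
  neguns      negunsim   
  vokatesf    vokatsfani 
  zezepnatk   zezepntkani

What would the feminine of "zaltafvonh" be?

zaltafvonhim

bamodebs and wofuwkifs both end in -s yet inflect differently (bamodebsset, bewofuwkifs), so the final letter is not what conditions the rule; the second-to-last letter is.
"zaltafvonh" has second-to-last letter 'n'. The stems whose second-to-last letter is 'n' (tewodonf → tewodonfim, neguns → negunsim) add -im.
So zaltafvonh → zaltafvonhim.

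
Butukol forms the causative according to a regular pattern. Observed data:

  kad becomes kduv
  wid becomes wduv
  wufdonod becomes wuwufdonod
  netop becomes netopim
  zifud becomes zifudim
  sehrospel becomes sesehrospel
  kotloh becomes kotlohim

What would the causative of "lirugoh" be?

wid and zifud both end in -d yet inflect differently (wduv, zifudim), so the final letter is not what conditions the rule; the number of vowels is.
"lirugoh" has 3 vowels. The stems with 3 vowels (wufdonod → wuwufdonod, sehrospel → sesehrospel) repeat the first consonant+vowel as a prefix.
The other patterns: stems with 1 vowel delete the last vowel and add -uv; stems with 2 vowels add -im.
So lirugoh → lilirugoh.

lilirugoh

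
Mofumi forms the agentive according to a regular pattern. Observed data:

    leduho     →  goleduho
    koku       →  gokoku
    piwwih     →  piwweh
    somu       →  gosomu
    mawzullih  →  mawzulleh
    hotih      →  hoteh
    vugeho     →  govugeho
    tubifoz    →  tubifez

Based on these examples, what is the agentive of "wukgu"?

"wukgu" ends in a vowel. The stems ending in a vowel (somu → gosomu, koku → gokoku, leduho → goleduho) add the prefix go-.
The other pattern: stems ending in a consonant change the last vowel to 'e'.
So wukgu → gowukgu.

gowukgu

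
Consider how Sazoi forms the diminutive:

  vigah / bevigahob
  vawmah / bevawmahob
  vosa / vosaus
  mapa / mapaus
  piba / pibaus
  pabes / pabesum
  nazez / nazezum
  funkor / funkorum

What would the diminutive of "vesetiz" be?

vesetizum

vigah and vosa both have last vowel 'a' yet inflect differently (bevigahob, vosaus), so the last vowel is not what conditions the rule; the final letter is.
"vesetiz" ends in -z. The one such stem in the data (nazez → nazezum) adds -um, so the same rule applies.
So vesetiz → vesetizum.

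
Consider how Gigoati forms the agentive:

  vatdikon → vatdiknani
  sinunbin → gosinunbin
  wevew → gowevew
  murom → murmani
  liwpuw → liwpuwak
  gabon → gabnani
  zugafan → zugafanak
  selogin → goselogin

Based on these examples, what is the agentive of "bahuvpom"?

selogin and zugafan both end in -n yet inflect differently (goselogin, zugafanak), so the final letter is not what conditions the rule; the last vowel is.
"bahuvpom" has last vowel 'o'. The stems whose last vowel is 'o' (murom → murmani, vatdikon → vatdiknani, gabon → gabnani) delete the last vowel and add -ani.
The other patterns: stems whose last vowel is 'e' or 'i' add the prefix go-; stems whose last vowel is 'a' or 'u' add -ak.
So bahuvpom → bahuvpmani.

bahuvpmani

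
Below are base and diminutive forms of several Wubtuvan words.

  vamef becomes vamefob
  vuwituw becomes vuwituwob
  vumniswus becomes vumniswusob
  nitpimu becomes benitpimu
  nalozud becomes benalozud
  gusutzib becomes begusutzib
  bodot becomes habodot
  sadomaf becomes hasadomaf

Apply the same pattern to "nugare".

benugare

vamef and sadomaf both end in -f yet inflect differently (vamefob, hasadomaf), so the final letter is not what conditions the rule; the first letter is.
"nugare" begins with n-. The stems beginning with n- (nitpimu → benitpimu, nalozud → benalozud) add the prefix be-.
The other patterns: stems beginning with v- add -ob; stems beginning with b- or s- add the prefix ha-.
So nugare → benugare.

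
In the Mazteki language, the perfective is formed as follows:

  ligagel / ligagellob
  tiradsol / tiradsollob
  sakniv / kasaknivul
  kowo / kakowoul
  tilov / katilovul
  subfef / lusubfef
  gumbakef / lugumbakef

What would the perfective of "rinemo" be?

karinemoul

"rinemo" ends in -o. The one such stem in the data (kowo → kakowoul) adds ka- … -ul around the stem, so the same rule applies.
So rinemo → karinemoul.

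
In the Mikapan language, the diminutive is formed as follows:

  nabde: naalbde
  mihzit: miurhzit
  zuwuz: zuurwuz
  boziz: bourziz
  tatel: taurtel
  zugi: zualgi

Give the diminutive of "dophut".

dourphut

"dophut" ends in a consonant. The stems ending in a consonant (boziz → bourziz, zuwuz → zuurwuz, tatel → taurtel) insert -ur- after the first vowel.
So dophut → dourphut.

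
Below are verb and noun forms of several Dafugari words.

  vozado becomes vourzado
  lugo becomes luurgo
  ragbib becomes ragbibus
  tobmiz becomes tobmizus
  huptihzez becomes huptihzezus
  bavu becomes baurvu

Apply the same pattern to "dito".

"dito" ends in a vowel. The stems ending in a vowel (bavu → baurvu, lugo → luurgo, vozado → vourzado) insert -ur- after the first vowel.
So dito → diurto.

diurto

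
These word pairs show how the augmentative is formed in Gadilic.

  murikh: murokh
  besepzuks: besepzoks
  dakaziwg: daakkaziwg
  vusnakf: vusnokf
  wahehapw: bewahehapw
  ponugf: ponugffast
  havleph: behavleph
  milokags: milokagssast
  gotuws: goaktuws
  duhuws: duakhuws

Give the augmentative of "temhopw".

milokags and besepzuks both end in -s yet inflect differently (milokagssast, besepzoks), so the final letter is not what conditions the rule; the second-to-last letter is.
"temhopw" has second-to-last letter 'p'. The stems whose second-to-last letter is 'p' (wahehapw → bewahehapw, havleph → behavleph) add the prefix be-.
So temhopw → betemhopw.

betemhopw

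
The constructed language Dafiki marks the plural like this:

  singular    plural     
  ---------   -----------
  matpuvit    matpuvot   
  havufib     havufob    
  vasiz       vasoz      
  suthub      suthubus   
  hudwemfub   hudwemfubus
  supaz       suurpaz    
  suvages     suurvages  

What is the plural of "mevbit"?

havufib and suthub both end in -b yet inflect differently (havufob, suthubus), so the final letter is not what conditions the rule; the last vowel is.
"mevbit" has last vowel 'i'. The stems whose last vowel is 'i' (matpuvit → matpuvot, havufib → havufob, vasiz → vasoz) change the last vowel to 'o'.
The other patterns: stems whose last vowel is 'u' add -us; stems whose last vowel is 'a' or 'e' insert -ur- after the first vowel.
So mevbit → mevbot.

mevbot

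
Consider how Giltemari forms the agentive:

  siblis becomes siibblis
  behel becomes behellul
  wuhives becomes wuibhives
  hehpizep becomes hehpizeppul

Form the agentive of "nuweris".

wuhives and behel both have last vowel 'e' yet inflect differently (wuibhives, behellul), so the last vowel is not what conditions the rule; the final letter is.
"nuweris" ends in -s. The stems ending in -s (siblis → siibblis, wuhives → wuibhives) insert -ib- after the first vowel.
The other pattern: stems ending in -l or -p double the final consonant and add -ul.
So nuweris → nuibweris.

nuibweris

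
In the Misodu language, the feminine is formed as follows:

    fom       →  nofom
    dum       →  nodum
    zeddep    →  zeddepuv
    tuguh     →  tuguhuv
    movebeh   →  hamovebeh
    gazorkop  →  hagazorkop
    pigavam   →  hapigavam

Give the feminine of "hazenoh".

hahazenoh

"hazenoh" has 3 vowels. The stems with 3 vowels (movebeh → hamovebeh, gazorkop → hagazorkop, pigavam → hapigavam) add the prefix ha-.
The other patterns: stems with 1 vowel add the prefix no-; stems with 2 vowels add -uv.
So hazenoh → hahazenoh.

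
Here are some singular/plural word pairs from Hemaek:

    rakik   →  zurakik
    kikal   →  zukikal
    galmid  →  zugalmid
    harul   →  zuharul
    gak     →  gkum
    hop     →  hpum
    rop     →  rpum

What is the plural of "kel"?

klum

rakik and gak both end in -k yet inflect differently (zurakik, gkum), so the final letter is not what conditions the rule; the number of vowels is.
"kel" has 1 vowel. The stems with 1 vowel (gak → gkum, hop → hpum, rop → rpum) delete the last vowel and add -um.
The other pattern: stems with 2 vowels add the prefix zu-.
So kel → klum.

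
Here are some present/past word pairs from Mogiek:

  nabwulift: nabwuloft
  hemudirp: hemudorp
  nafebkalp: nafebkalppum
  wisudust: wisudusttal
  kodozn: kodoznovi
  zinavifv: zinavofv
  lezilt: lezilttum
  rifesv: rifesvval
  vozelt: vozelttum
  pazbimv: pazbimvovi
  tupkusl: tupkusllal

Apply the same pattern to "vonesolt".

vozelt and wisudust both end in -t yet inflect differently (vozelttum, wisudusttal), so the final letter is not what conditions the rule; the second-to-last letter is.
"vonesolt" has second-to-last letter 'l'. The stems whose second-to-last letter is 'l' (vozelt → vozelttum, lezilt → lezilttum, nafebkalp → nafebkalppum) double the final consonant and add -um.
The other patterns: stems whose second-to-last letter is 's' double the final consonant and add -al; stems whose second-to-last letter is 'm' or 'z' add -ovi; stems whose second-to-last letter is 'f' or 'r' change the last vowel to 'o'.
So vonesolt → vonesolttum.

vonesolttum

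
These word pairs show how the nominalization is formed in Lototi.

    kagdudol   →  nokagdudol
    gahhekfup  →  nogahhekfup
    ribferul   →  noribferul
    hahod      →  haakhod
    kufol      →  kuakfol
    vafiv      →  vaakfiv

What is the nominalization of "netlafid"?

nonetlafid

kagdudol and kufol both end in -l yet inflect differently (nokagdudol, kuakfol), so the final letter is not what conditions the rule; the number of vowels is.
"netlafid" has 3 vowels. The stems with 3 vowels (kagdudol → nokagdudol, gahhekfup → nogahhekfup, ribferul → noribferul) add the prefix no-.
So netlafid → nonetlafid.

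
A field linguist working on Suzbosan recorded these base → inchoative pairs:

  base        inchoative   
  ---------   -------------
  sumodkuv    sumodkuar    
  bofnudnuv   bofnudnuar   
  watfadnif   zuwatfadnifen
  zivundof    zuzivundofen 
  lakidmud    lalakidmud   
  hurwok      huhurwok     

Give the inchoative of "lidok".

lilidok

sumodkuv and lakidmud both have last vowel 'u' yet inflect differently (sumodkuar, lalakidmud), so the last vowel is not what conditions the rule; the final letter is.
"lidok" ends in -k. The one such stem in the data (hurwok → huhurwok) repeats the first consonant+vowel as a prefix (as does lakidmud), so the same rule applies.
The other patterns: stems ending in -v drop the final letter and add -ar; stems ending in -f add zu- … -en around the stem.
So lidok → lilidok.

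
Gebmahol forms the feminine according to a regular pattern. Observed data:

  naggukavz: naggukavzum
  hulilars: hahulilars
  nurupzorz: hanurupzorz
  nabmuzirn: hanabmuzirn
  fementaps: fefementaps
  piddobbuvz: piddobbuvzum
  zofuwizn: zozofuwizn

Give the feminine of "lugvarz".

halugvarz

piddobbuvz and nurupzorz both end in -z yet inflect differently (piddobbuvzum, hanurupzorz), so the final letter is not what conditions the rule; the second-to-last letter is.
"lugvarz" has second-to-last letter 'r'. The stems whose second-to-last letter is 'r' (nabmuzirn → hanabmuzirn, nurupzorz → hanurupzorz, hulilars → hahulilars) add the prefix ha-.
The other patterns: stems whose second-to-last letter is 'v' add -um; stems whose second-to-last letter is 'p' or 'z' repeat the first consonant+vowel as a prefix.
So lugvarz → halugvarz.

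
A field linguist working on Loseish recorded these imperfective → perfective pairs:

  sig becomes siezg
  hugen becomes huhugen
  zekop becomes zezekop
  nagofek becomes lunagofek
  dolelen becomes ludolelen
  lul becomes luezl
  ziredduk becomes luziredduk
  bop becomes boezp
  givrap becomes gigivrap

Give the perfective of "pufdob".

pupufdob

bop and givrap both end in -p yet inflect differently (boezp, gigivrap), so the final letter is not what conditions the rule; the number of vowels is.
"pufdob" has 2 vowels. The stems with 2 vowels (givrap → gigivrap, hugen → huhugen, zekop → zezekop) repeat the first consonant+vowel as a prefix.
So pufdob → pupufdob.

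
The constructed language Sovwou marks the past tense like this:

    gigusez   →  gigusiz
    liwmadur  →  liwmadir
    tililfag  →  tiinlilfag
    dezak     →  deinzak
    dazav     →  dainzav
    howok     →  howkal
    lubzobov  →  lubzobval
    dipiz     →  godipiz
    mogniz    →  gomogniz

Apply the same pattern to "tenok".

tenkal

"tenok" has last vowel 'o'. The stems whose last vowel is 'o' (howok → howkal, lubzobov → lubzobval) delete the last vowel and add -al.
So tenok → tenkal.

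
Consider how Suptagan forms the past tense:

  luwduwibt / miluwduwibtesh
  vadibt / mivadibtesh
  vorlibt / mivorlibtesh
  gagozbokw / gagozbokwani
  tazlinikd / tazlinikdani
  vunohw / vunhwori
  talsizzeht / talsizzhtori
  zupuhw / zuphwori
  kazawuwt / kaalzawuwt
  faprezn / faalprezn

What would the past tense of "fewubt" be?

mifewubtesh

gagozbokw and vunohw both end in -w yet inflect differently (gagozbokwani, vunhwori), so the final letter is not what conditions the rule; the second-to-last letter is.
"fewubt" has second-to-last letter 'b'. The stems whose second-to-last letter is 'b' (luwduwibt → miluwduwibtesh, vadibt → mivadibtesh, vorlibt → mivorlibtesh) add mi- … -esh around the stem.
So fewubt → mifewubtesh.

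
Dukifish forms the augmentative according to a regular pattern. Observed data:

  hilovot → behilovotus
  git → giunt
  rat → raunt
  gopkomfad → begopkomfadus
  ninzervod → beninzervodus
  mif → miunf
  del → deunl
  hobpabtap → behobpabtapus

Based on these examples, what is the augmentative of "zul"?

hilovot and git both end in -t yet inflect differently (behilovotus, giunt), so the final letter is not what conditions the rule; the number of vowels is.
"zul" has 1 vowel. The stems with 1 vowel (git → giunt, mif → miunf, del → deunl) insert -un- after the first vowel.
So zul → zuunl.

zuunl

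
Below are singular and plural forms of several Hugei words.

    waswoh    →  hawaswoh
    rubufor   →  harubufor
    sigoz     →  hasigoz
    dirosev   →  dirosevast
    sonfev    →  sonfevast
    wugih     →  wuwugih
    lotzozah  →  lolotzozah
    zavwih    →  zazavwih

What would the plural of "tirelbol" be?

waswoh and wugih both end in -h yet inflect differently (hawaswoh, wuwugih), so the final letter is not what conditions the rule; the last vowel is.
"tirelbol" has last vowel 'o'. The stems whose last vowel is 'o' (waswoh → hawaswoh, rubufor → harubufor, sigoz → hasigoz) add the prefix ha-.
So tirelbol → hatirelbol.

hatirelbol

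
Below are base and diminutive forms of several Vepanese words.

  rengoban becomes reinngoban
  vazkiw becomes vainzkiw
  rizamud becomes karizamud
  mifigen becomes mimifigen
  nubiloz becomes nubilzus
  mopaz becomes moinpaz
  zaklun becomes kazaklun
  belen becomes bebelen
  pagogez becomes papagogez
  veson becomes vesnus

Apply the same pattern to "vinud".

kavinud

pagogez and mopaz both end in -z yet inflect differently (papagogez, moinpaz), so the final letter is not what conditions the rule; the last vowel is.
"vinud" has last vowel 'u'. The stems whose last vowel is 'u' (rizamud → karizamud, zaklun → kazaklun) add the prefix ka-.
So vinud → kavinud.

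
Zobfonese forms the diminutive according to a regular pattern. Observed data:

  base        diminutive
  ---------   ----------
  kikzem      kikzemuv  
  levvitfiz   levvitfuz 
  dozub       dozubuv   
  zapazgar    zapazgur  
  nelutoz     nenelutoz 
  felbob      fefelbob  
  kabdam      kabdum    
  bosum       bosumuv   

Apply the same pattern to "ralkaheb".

kikzem and kabdam both end in -m yet inflect differently (kikzemuv, kabdum), so the final letter is not what conditions the rule; the last vowel is.
"ralkaheb" has last vowel 'e'. The one such stem in the data (kikzem → kikzemuv) adds -uv, so the same rule applies.
So ralkaheb → ralkahebuv.

ralkahebuv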